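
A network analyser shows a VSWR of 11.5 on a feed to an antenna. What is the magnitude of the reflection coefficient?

|Γ| = (S − 1)/(S + 1) = (11.5 − 1)/(11.5 + 1) = 10.5/12.5

|Γ| ≈ 0.84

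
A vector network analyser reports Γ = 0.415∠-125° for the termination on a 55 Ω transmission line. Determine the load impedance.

Z_L ≈ 27.6 − j22.7 Ω

Z_L = Z_0·(1 + Γ)/(1 − Γ) = 55·(0.762 − j0.34)/(1.24 + j0.34)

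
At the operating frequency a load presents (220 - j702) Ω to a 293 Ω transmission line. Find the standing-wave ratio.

VSWR ≈ 9.62

Γ = (Z_L − Z_0)/(Z_L + Z_0) = (-73 − j702)/(513 − j702)
|Γ| = 706/869 = 0.812
VSWR = (1 + |Γ|)/(1 − |Γ|) = 1.81/0.188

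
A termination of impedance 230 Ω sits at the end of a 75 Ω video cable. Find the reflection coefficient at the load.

Γ = 0.508

Γ = (Z_L − Z_0)/(Z_L + Z_0) = (230 − 75)/(230 + 75) = 155/305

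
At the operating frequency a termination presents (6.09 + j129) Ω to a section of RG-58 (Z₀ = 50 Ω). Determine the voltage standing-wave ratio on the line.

VSWR ≈ 63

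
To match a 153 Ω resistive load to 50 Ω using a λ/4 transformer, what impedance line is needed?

Z_qwt ≈ 87.5 Ω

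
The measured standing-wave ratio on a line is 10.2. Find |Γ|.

|Γ| = (S − 1)/(S + 1) = (10.2 − 1)/(10.2 + 1) = 9.2/11.2

|Γ| ≈ 0.821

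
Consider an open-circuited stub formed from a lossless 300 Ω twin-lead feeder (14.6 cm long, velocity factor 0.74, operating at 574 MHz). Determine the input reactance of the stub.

λ = v/f = 0.74·c / 574 MHz = 0.387 m
βl = 2π·l/λ = 2π × 0.377 = 136°
tan(βl) = -0.969
For an open-circuited stub, Z_in = −jZ_0·cot(βl) = −jZ_0/tan(βl)

X_in ≈ 310 Ω (inductive)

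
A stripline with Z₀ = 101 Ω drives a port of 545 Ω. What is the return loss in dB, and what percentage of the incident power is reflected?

RL ≈ 3.26 dB; 47.2% of incident power reflected

Γ = (545 − 101)/(545 + 101) = 0.687
RL = −20·log₁₀(0.687) = 3.26 dB
P_refl/P_inc = |Γ|² = 0.472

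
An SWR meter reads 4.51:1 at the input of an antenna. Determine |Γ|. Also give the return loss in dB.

|Γ| = (S − 1)/(S + 1) = (4.51 − 1)/(4.51 + 1) = 3.51/5.51
RL = −20·log₁₀|Γ| = −20·log₁₀(0.637)

|Γ| ≈ 0.637; return loss ≈ 3.92 dB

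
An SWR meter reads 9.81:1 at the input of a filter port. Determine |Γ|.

|Γ| ≈ 0.815

|Γ| = (S − 1)/(S + 1) = (9.81 − 1)/(9.81 + 1) = 8.81/10.8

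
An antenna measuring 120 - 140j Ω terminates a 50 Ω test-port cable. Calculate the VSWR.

VSWR ≈ 5.91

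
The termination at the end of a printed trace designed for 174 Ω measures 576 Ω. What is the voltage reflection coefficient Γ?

Γ = 0.536

Γ = (Z_L − Z_0)/(Z_L + Z_0) = (576 − 174)/(576 + 174) = 402/750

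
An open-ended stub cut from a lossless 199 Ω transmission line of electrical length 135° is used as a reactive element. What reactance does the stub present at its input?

X_in ≈ 199 Ω (inductive)

tan(βl) = -1
For an open-ended stub, Z_in = −jZ_0·cot(βl) = −jZ_0/tan(βl)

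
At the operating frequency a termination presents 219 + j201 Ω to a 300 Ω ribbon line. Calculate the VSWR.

VSWR ≈ 2.28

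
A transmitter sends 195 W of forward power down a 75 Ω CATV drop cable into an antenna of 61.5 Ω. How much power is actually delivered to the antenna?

P_delivered ≈ 193 W

Γ = (61.5 − 75)/(61.5 + 75) = -0.0989
|Γ|² = 0.00978
P_refl = |Γ|²·P_inc = 1.91 W, P_del = (1 − |Γ|²)·P_inc = 193 W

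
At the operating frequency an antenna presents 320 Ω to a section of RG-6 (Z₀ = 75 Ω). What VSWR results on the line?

Γ = (320 − 75)/(320 + 75) = 0.62
VSWR = (1 + 0.62)/(1 − 0.62)

VSWR ≈ 4.27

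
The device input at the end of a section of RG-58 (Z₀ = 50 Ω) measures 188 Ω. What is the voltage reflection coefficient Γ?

Γ = 0.58

Γ = (Z_L − Z_0)/(Z_L + Z_0) = (188 − 50)/(188 + 50) = 138/238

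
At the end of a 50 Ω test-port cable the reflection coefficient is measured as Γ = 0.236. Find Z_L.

Z_L ≈ 80.9 Ω

Z_L = Z_0·(1 + Γ)/(1 − Γ) = 50·(1.24)/(0.764)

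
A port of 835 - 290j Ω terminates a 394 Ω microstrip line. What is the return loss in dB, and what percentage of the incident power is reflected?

Γ = (441 − j290)/(1229 − j290), |Γ| = 0.418
RL = −20·log₁₀(0.418) = 7.58 dB
P_refl/P_inc = |Γ|² = 0.175

RL ≈ 7.58 dB; 17.5% of incident power reflected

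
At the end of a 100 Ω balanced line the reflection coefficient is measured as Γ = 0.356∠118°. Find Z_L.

Z_L = Z_0·(1 + Γ)/(1 − Γ) = 100·(0.833 + j0.314)/(1.17 − j0.314)

Z_L ≈ 59.8 + j43 Ω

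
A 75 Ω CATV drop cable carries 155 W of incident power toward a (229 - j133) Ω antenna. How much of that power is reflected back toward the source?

P_reflected ≈ 58.3 W

|Γ| = |(154 − j133)/(304 − j133)| = 0.613
|Γ|² = 0.376
P_refl = |Γ|²·P_inc = 58.3 W, P_del = (1 − |Γ|²)·P_inc = 96.7 W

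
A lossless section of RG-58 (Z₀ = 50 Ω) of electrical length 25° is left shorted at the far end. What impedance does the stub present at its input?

tan(βl) = 0.466
For a shorted stub, Z_in = jZ_0·tan(βl)

Z_in ≈ +j23.3 Ω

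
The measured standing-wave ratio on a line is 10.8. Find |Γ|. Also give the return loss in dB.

|Γ| = (S − 1)/(S + 1) = (10.8 − 1)/(10.8 + 1) = 9.8/11.8
RL = −20·log₁₀|Γ| = −20·log₁₀(0.831)

|Γ| ≈ 0.831; return loss ≈ 1.61 dB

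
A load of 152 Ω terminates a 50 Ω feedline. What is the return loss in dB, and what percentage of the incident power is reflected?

Γ = (152 − 50)/(152 + 50) = 0.505
RL = −20·log₁₀(0.505) = 5.94 dB
P_refl/P_inc = |Γ|² = 0.255

RL ≈ 5.94 dB; 25.5% of incident power reflected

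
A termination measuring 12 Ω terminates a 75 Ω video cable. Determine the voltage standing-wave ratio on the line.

VSWR ≈ 6.25

Γ = (12 − 75)/(12 + 75) = -0.724
VSWR = (1 + 0.724)/(1 − 0.724)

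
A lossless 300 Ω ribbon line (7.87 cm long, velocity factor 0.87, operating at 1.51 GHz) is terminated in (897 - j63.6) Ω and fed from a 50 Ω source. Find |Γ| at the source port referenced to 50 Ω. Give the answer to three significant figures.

λ = v/f = 0.87·c / 1.51 GHz = 0.173 m
βl = 2π·l/λ = 2π × 0.455 = 164°
tan(βl) = -0.288
Z_in = Z_0·(Z_L + jZ_0·tanβl)/(Z_0 + jZ_L·tanβl) = 598 + j389 Ω
Γ_s = (Z_in − Z_s)/(Z_in + Z_s) = (548 + j389)/(648 + j389), |Γ_s| = 0.889

|Γ| ≈ 0.889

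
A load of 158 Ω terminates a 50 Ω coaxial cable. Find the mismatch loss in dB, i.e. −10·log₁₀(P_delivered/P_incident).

Γ = (158 − 50)/(158 + 50) = 0.519
|Γ|² = 0.27, so P_del/P_inc = 1 − |Γ|² = 0.73
ML = −10·log₁₀(1 − |Γ|²)

mismatch loss ≈ 1.36 dB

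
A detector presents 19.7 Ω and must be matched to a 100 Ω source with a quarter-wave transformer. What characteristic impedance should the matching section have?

Z_qwt = √(Z_0·R_L) = √(100 × 19.7) = √1970

Z_qwt ≈ 44.4 Ω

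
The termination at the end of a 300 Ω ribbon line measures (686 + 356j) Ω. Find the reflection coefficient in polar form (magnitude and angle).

Γ = (Z_L − Z_0)/(Z_L + Z_0) = (386 + j356)/(986 + j356)
|Γ| = 525/1050 = 0.501

Γ ≈ 0.501 ∠ 22.8°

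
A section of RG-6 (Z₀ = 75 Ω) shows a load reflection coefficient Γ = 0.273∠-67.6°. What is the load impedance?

Z_L ≈ 80.1 − j43.7 Ω

Z_L = Z_0·(1 + Γ)/(1 − Γ) = 75·(1.1 − j0.252)/(0.896 + j0.252)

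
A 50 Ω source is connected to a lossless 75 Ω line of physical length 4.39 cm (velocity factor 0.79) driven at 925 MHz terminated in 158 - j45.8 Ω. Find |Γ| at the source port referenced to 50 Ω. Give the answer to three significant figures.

|Γ| ≈ 0.292

λ = v/f = 0.79·c / 925 MHz = 0.256 m
βl = 2π·l/λ = 2π × 0.171 = 61.7°
tan(βl) = 1.86
Z_in = Z_0·(Z_L + jZ_0·tanβl)/(Z_0 + jZ_L·tanβl) = 35.4 − j21.1 Ω
Γ_s = (Z_in − Z_s)/(Z_in + Z_s) = (-14.6 − j21.1)/(85.4 − j21.1), |Γ_s| = 0.292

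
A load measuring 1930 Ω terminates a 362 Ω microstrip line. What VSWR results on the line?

Γ = (1930 − 362)/(1930 + 362) = 0.684
VSWR = (1 + 0.684)/(1 − 0.684)

VSWR ≈ 5.33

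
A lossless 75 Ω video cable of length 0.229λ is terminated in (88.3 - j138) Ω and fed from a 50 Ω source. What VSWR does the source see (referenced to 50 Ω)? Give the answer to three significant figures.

βl = 2π × 0.229 = 82.4°
tan(βl) = 7.53
Z_in = Z_0·(Z_L + jZ_0·tanβl)/(Z_0 + jZ_L·tanβl) = 17 + j18.6 Ω
Γ_s = (Z_in − Z_s)/(Z_in + Z_s) = (-33 + j18.6)/(67 + j18.6), |Γ_s| = 0.544
VSWR = (1 + |Γ_s|)/(1 − |Γ_s|)

VSWR ≈ 3.39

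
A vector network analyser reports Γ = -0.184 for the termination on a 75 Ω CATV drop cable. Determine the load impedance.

Z_L = Z_0·(1 + Γ)/(1 − Γ) = 75·(0.816)/(1.18)

Z_L ≈ 51.7 Ω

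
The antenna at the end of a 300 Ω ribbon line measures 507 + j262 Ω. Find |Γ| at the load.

Γ = (Z_L − Z_0)/(Z_L + Z_0) = (207 + j262)/(807 + j262)
|Γ| = 334/848

|Γ| ≈ 0.394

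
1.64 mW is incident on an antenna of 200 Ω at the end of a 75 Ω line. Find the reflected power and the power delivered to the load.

Γ = (200 − 75)/(200 + 75) = 0.455
|Γ|² = 0.207
P_refl = |Γ|²·P_inc = 0.339 mW, P_del = (1 − |Γ|²)·P_inc = 1.3 mW

P_reflected ≈ 0.339 mW; P_delivered ≈ 1.3 mW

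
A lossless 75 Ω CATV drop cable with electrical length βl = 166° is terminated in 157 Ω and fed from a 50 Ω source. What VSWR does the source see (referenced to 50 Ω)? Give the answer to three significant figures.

VSWR ≈ 3.05

tan(βl) = -0.249
Z_in = Z_0·(Z_L + jZ_0·tanβl)/(Z_0 + jZ_L·tanβl) = 131 + j49.7 Ω
Γ_s = (Z_in − Z_s)/(Z_in + Z_s) = (81.1 + j49.7)/(181 + j49.7), |Γ_s| = 0.506
VSWR = (1 + |Γ_s|)/(1 − |Γ_s|)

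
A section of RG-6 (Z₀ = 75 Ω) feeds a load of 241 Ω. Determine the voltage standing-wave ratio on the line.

For a purely resistive load, VSWR = R_L/Z_0 or Z_0/R_L (whichever > 1) = 241/75

VSWR ≈ 3.21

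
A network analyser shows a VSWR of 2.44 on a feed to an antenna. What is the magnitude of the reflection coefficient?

|Γ| = (S − 1)/(S + 1) = (2.44 − 1)/(2.44 + 1) = 1.44/3.44

|Γ| ≈ 0.419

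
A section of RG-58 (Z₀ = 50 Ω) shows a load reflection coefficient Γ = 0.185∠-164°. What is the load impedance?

Z_L ≈ 34.7 − j3.67 Ω

Z_L = Z_0·(1 + Γ)/(1 − Γ) = 50·(0.822 − j0.051)/(1.18 + j0.051)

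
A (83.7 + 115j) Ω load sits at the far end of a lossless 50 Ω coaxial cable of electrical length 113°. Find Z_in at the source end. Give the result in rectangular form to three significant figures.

Z_in ≈ 9.66 + j5.5 Ω

tan(βl) = tan(113°) = -2.36
Z_in = Z_0·(Z_L + jZ_0·tanβl)/(Z_0 + jZ_L·tanβl)
     = 50·(83.7 − j2.79)/(321 − j197)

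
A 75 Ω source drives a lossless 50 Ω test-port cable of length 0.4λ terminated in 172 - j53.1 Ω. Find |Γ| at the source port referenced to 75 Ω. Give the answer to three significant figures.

βl = 2π × 0.4 = 144°
tan(βl) = -0.727
Z_in = Z_0·(Z_L + jZ_0·tanβl)/(Z_0 + jZ_L·tanβl) = 41.7 + j65 Ω
Γ_s = (Z_in − Z_s)/(Z_in + Z_s) = (-33.3 + j65)/(117 + j65), |Γ_s| = 0.547

|Γ| ≈ 0.547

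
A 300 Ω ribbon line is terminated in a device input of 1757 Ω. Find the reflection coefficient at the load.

Γ = 0.708

Γ = (Z_L − Z_0)/(Z_L + Z_0) = (1757 − 300)/(1757 + 300) = 1457/2057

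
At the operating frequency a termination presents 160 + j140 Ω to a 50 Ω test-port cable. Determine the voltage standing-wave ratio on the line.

Γ = (Z_L − Z_0)/(Z_L + Z_0) = (110 + j140)/(210 + j140)
|Γ| = 178/252 = 0.705
VSWR = (1 + |Γ|)/(1 − |Γ|) = 1.71/0.295

VSWR ≈ 5.79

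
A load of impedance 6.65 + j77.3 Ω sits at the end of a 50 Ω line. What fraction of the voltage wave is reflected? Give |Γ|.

|Γ| ≈ 0.925

Γ = (Z_L − Z_0)/(Z_L + Z_0) = (-43.35 + j77.3)/(56.65 + j77.3)
|Γ| = 88.6/95.8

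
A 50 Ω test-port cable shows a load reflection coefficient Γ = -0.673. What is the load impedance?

Z_L = Z_0·(1 + Γ)/(1 − Γ) = 50·(0.327)/(1.67)

Z_L ≈ 9.77 Ω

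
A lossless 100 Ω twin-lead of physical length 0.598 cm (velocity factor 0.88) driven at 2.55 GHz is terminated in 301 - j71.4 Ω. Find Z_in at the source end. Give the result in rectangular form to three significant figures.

λ = v/f = 0.88·c / 2.55 GHz = 0.104 m
βl = 2π·l/λ = 2π × 0.0578 = 20.8°
tan(βl) = tan(20.8°) = 0.38
Z_in = Z_0·(Z_L + jZ_0·tanβl)/(Z_0 + jZ_L·tanβl)
     = 100·(301 − j33.4)/(127 + j114)

Z_in ≈ 118 − j132 Ω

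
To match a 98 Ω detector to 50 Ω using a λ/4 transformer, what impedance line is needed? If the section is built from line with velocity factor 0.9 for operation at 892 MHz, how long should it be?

Z_qwt = √(Z_0·R_L) = √(50 × 98) = √4900
λ = 0.9·c/f = 0.303 m, so l = λ/4 = 0.0757 m

Z_qwt ≈ 70 Ω; length ≈ 7.57 cm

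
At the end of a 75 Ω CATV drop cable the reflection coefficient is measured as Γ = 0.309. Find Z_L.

Z_L ≈ 142 Ω

Z_L = Z_0·(1 + Γ)/(1 − Γ) = 75·(1.31)/(0.691)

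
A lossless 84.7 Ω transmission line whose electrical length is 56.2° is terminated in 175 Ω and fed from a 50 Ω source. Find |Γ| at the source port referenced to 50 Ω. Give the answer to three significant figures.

|Γ| ≈ 0.356

tan(βl) = 1.49
Z_in = Z_0·(Z_L + jZ_0·tanβl)/(Z_0 + jZ_L·tanβl) = 53.7 − j39.3 Ω
Γ_s = (Z_in − Z_s)/(Z_in + Z_s) = (3.73 − j39.3)/(104 − j39.3), |Γ_s| = 0.356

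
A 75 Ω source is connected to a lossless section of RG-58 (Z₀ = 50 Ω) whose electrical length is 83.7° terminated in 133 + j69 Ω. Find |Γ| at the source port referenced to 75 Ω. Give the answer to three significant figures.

tan(βl) = 9.06
Z_in = Z_0·(Z_L + jZ_0·tanβl)/(Z_0 + jZ_L·tanβl) = 15.5 − j12.9 Ω
Γ_s = (Z_in − Z_s)/(Z_in + Z_s) = (-59.5 − j12.9)/(90.5 − j12.9), |Γ_s| = 0.666

|Γ| ≈ 0.666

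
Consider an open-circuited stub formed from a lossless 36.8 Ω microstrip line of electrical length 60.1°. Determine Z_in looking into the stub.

tan(βl) = 1.74
For an open-circuited stub, Z_in = −jZ_0·cot(βl) = −jZ_0/tan(βl)

Z_in ≈ −j21.2 Ω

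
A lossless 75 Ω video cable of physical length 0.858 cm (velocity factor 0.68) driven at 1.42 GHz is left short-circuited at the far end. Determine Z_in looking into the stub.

λ = v/f = 0.68·c / 1.42 GHz = 0.144 m
βl = 2π·l/λ = 2π × 0.0597 = 21.5°
tan(βl) = 0.394
For a short-circuited stub, Z_in = jZ_0·tan(βl)

Z_in ≈ +j29.5 Ω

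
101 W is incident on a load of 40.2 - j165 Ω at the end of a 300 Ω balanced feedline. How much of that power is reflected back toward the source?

P_reflected ≈ 66.9 W

|Γ| = |(-259.8 − j165)/(340.2 − j165)| = 0.814
|Γ|² = 0.663
P_refl = |Γ|²·P_inc = 66.9 W, P_del = (1 − |Γ|²)·P_inc = 34.1 W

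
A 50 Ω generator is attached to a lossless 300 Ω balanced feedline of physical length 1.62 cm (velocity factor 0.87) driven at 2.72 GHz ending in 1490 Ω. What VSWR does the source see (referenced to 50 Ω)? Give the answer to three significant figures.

VSWR ≈ 8.54

λ = v/f = 0.87·c / 2.72 GHz = 0.096 m
βl = 2π·l/λ = 2π × 0.169 = 60.8°
tan(βl) = 1.79
Z_in = Z_0·(Z_L + jZ_0·tanβl)/(Z_0 + jZ_L·tanβl) = 78.3 − j159 Ω
Γ_s = (Z_in − Z_s)/(Z_in + Z_s) = (28.3 − j159)/(128 − j159), |Γ_s| = 0.79
VSWR = (1 + |Γ_s|)/(1 − |Γ_s|)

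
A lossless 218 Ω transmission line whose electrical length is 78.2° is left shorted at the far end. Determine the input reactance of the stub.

X_in ≈ 1040 Ω (inductive)

tan(βl) = 4.79
For a shorted stub, Z_in = jZ_0·tan(βl)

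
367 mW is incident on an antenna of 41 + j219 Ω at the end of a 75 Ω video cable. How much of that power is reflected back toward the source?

P_reflected ≈ 294 mW

|Γ| = |(-34 + j219)/(116 + j219)| = 0.894
|Γ|² = 0.8
P_refl = |Γ|²·P_inc = 294 mW, P_del = (1 − |Γ|²)·P_inc = 73.5 mW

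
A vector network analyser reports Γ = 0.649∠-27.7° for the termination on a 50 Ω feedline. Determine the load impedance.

Z_L ≈ 106 − j111 Ω

Z_L = Z_0·(1 + Γ)/(1 − Γ) = 50·(1.57 − j0.302)/(0.425 + j0.302)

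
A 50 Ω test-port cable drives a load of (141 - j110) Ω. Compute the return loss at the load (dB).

Γ = (91 − j110)/(191 − j110), |Γ| = 0.648
RL = −20·log₁₀|Γ| = −20·log₁₀(0.648)

RL ≈ 3.77 dB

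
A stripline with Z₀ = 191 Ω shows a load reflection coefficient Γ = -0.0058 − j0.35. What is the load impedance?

Z_L ≈ 148 − j118 Ω

Z_L = Z_0·(1 + Γ)/(1 − Γ) = 191·(0.994 − j0.35)/(1.01 + j0.35)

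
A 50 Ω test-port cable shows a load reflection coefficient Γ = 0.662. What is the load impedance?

Z_L ≈ 246 Ω

Z_L = Z_0·(1 + Γ)/(1 − Γ) = 50·(1.66)/(0.338)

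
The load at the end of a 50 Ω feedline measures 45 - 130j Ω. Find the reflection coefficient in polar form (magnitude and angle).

Γ ≈ 0.808 ∠ -38.4°

Γ = (Z_L − Z_0)/(Z_L + Z_0) = (-5 − j130)/(95 − j130)
|Γ| = 130/161 = 0.808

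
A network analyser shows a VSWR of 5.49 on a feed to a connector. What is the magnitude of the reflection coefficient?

|Γ| = (S − 1)/(S + 1) = (5.49 − 1)/(5.49 + 1) = 4.49/6.49

|Γ| ≈ 0.692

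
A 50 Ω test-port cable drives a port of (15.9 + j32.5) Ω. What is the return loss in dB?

Γ = (-34.1 + j32.5)/(65.9 + j32.5), |Γ| = 0.641
RL = −20·log₁₀|Γ| = −20·log₁₀(0.641)

RL ≈ 3.86 dB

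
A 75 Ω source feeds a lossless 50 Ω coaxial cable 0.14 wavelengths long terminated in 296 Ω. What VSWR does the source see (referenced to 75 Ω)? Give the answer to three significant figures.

βl = 2π × 0.14 = 50.4°
tan(βl) = 1.21
Z_in = Z_0·(Z_L + jZ_0·tanβl)/(Z_0 + jZ_L·tanβl) = 14 − j39.4 Ω
Γ_s = (Z_in − Z_s)/(Z_in + Z_s) = (-61 − j39.4)/(89 − j39.4), |Γ_s| = 0.747
VSWR = (1 + |Γ_s|)/(1 − |Γ_s|)

VSWR ≈ 6.9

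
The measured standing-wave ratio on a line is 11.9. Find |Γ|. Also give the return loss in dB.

|Γ| ≈ 0.845; return loss ≈ 1.46 dB

|Γ| = (S − 1)/(S + 1) = (11.9 − 1)/(11.9 + 1) = 10.9/12.9
RL = −20·log₁₀|Γ| = −20·log₁₀(0.845)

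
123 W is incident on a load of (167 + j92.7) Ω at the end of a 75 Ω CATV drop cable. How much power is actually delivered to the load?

P_delivered ≈ 91.8 W

|Γ| = |(92 + j92.7)/(242 + j92.7)| = 0.504
|Γ|² = 0.254
P_refl = |Γ|²·P_inc = 31.2 W, P_del = (1 − |Γ|²)·P_inc = 91.8 W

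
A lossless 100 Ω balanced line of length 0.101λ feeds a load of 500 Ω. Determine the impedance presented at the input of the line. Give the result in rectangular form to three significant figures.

βl = 2π × 0.101 = 36.4°
tan(βl) = tan(36.4°) = 0.736
Z_in = Z_0·(Z_L + jZ_0·tanβl)/(Z_0 + jZ_L·tanβl)
     = 100·(500 + j73.6)/(100 + j368)

Z_in ≈ 53 − j121 Ω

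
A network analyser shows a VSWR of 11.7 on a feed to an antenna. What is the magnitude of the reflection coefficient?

|Γ| ≈ 0.843

|Γ| = (S − 1)/(S + 1) = (11.7 − 1)/(11.7 + 1) = 10.7/12.7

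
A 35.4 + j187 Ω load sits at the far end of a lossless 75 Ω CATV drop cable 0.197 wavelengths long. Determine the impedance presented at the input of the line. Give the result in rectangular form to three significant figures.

βl = 2π × 0.197 = 70.9°
tan(βl) = tan(70.9°) = 2.89
Z_in = Z_0·(Z_L + jZ_0·tanβl)/(Z_0 + jZ_L·tanβl)
     = 75·(35.4 + j404)/(-466 + j102)

Z_in ≈ 8.2 − j63.2 Ω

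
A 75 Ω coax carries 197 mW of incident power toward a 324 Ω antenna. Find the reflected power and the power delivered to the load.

Γ = (324 − 75)/(324 + 75) = 0.624
|Γ|² = 0.389
P_refl = |Γ|²·P_inc = 76.7 mW, P_del = (1 − |Γ|²)·P_inc = 120 mW

P_reflected ≈ 76.7 mW; P_delivered ≈ 120 mW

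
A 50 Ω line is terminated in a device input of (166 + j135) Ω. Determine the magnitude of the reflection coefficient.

Γ = (Z_L − Z_0)/(Z_L + Z_0) = (116 + j135)/(216 + j135)
|Γ| = 178/255

|Γ| ≈ 0.699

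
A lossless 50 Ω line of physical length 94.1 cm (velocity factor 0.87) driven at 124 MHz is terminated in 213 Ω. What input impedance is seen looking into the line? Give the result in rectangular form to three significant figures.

Z_in ≈ 75.3 + j93.6 Ω

λ = v/f = 0.87·c / 124 MHz = 2.1 m
βl = 2π·l/λ = 2π × 0.447 = 161°
tan(βl) = tan(161°) = -0.345
Z_in = Z_0·(Z_L + jZ_0·tanβl)/(Z_0 + jZ_L·tanβl)
     = 50·(213 − j17.3)/(50 − j73.6)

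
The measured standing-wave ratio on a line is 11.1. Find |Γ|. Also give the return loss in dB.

|Γ| ≈ 0.835; return loss ≈ 1.57 dB

|Γ| = (S − 1)/(S + 1) = (11.1 − 1)/(11.1 + 1) = 10.1/12.1
RL = −20·log₁₀|Γ| = −20·log₁₀(0.835)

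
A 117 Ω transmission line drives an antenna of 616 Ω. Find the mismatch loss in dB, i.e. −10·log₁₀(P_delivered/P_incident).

mismatch loss ≈ 2.7 dB

Γ = (616 − 117)/(616 + 117) = 0.681
|Γ|² = 0.463, so P_del/P_inc = 1 − |Γ|² = 0.537
ML = −10·log₁₀(1 − |Γ|²)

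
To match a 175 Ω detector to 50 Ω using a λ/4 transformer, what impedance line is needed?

Z_qwt ≈ 93.5 Ω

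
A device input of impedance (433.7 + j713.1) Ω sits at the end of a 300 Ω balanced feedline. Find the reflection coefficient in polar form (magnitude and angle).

Γ = (Z_L − Z_0)/(Z_L + Z_0) = (133.7 + j713.1)/(733.7 + j713.1)
|Γ| = 726/1020 = 0.709

Γ ≈ 0.709 ∠ 35.2°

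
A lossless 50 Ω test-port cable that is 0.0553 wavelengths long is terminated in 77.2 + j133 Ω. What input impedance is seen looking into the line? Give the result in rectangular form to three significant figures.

βl = 2π × 0.0553 = 19.9°
tan(βl) = tan(19.9°) = 0.362
Z_in = Z_0·(Z_L + jZ_0·tanβl)/(Z_0 + jZ_L·tanβl)
     = 50·(77.2 + j151)/(1.83 + j28)

Z_in ≈ 278 − j120 Ω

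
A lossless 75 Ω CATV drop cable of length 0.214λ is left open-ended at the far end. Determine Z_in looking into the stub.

Z_in ≈ −j17.3 Ω

βl = 2π × 0.214 = 77°
tan(βl) = 4.35
For an open-ended stub, Z_in = −jZ_0·cot(βl) = −jZ_0/tan(βl)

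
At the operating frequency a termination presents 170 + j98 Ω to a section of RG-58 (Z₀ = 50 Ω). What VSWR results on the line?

VSWR ≈ 4.61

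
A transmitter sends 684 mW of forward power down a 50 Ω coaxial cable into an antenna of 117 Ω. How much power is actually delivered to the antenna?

Γ = (117 − 50)/(117 + 50) = 0.401
|Γ|² = 0.161
P_refl = |Γ|²·P_inc = 110 mW, P_del = (1 − |Γ|²)·P_inc = 574 mW

P_delivered ≈ 574 mW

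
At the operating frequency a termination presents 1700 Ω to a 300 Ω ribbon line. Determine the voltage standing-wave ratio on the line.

Γ = (1700 − 300)/(1700 + 300) = 0.7
VSWR = (1 + 0.7)/(1 − 0.7)

VSWR ≈ 5.67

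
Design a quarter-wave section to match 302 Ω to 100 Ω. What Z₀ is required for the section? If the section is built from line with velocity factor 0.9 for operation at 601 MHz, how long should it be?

Z_qwt = √(Z_0·R_L) = √(100 × 302) = √30200
λ = 0.9·c/f = 0.449 m, so l = λ/4 = 0.112 m

Z_qwt ≈ 174 Ω; length ≈ 11.2 cm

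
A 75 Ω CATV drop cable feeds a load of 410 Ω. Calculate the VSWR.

For a purely resistive load, VSWR = R_L/Z_0 or Z_0/R_L (whichever > 1) = 410/75

VSWR ≈ 5.47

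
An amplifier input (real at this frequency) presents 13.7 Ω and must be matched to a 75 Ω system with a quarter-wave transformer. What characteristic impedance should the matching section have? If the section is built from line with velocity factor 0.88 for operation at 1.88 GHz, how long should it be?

Z_qwt = √(Z_0·R_L) = √(75 × 13.7) = √1028
λ = 0.88·c/f = 0.14 m, so l = λ/4 = 0.0351 m

Z_qwt ≈ 32.1 Ω; length ≈ 3.51 cm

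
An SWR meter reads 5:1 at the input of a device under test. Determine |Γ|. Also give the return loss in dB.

|Γ| ≈ 0.667; return loss ≈ 3.52 dB

|Γ| = (S − 1)/(S + 1) = (5 − 1)/(5 + 1) = 4/6
RL = −20·log₁₀|Γ| = −20·log₁₀(0.667)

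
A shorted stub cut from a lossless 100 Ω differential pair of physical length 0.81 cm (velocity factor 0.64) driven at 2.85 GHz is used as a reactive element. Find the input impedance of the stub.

Z_in ≈ +j94.2 Ω

λ = v/f = 0.64·c / 2.85 GHz = 0.0674 m
βl = 2π·l/λ = 2π × 0.12 = 43.3°
tan(βl) = 0.942
For a shorted stub, Z_in = jZ_0·tan(βl)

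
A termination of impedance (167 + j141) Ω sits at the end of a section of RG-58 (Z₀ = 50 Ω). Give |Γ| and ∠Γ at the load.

Γ = (Z_L − Z_0)/(Z_L + Z_0) = (117 + j141)/(217 + j141)
|Γ| = 183/259 = 0.708

Γ ≈ 0.708 ∠ 17.3°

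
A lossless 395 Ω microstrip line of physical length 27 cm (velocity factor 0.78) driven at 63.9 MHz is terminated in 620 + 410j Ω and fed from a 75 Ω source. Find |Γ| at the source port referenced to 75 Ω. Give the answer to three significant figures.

λ = v/f = 0.78·c / 63.9 MHz = 3.66 m
βl = 2π·l/λ = 2π × 0.0737 = 26.5°
tan(βl) = 0.5
Z_in = Z_0·(Z_L + jZ_0·tanβl)/(Z_0 + jZ_L·tanβl) = 915 − j229 Ω
Γ_s = (Z_in − Z_s)/(Z_in + Z_s) = (840 − j229)/(990 − j229), |Γ_s| = 0.857

|Γ| ≈ 0.857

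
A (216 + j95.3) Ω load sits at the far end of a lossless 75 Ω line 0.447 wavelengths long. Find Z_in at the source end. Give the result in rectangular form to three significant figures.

Z_in ≈ 78.9 + j103 Ω

βl = 2π × 0.447 = 161°
tan(βl) = tan(161°) = -0.346
Z_in = Z_0·(Z_L + jZ_0·tanβl)/(Z_0 + jZ_L·tanβl)
     = 75·(216 + j69.4)/(108 − j74.7)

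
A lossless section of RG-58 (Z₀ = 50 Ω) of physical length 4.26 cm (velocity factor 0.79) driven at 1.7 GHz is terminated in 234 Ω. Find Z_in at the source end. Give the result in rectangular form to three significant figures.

Z_in ≈ 12 + j17.3 Ω

λ = v/f = 0.79·c / 1.7 GHz = 0.139 m
βl = 2π·l/λ = 2π × 0.306 = 110°
tan(βl) = tan(110°) = -2.75
Z_in = Z_0·(Z_L + jZ_0·tanβl)/(Z_0 + jZ_L·tanβl)
     = 50·(234 − j137)/(50 − j643)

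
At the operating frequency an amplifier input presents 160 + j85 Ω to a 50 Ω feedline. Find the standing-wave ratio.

Γ = (Z_L − Z_0)/(Z_L + Z_0) = (110 + j85)/(210 + j85)
|Γ| = 139/227 = 0.614
VSWR = (1 + |Γ|)/(1 − |Γ|) = 1.61/0.386

VSWR ≈ 4.18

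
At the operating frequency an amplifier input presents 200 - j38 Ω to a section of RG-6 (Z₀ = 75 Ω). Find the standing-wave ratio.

VSWR ≈ 2.78

Γ = (Z_L − Z_0)/(Z_L + Z_0) = (125 − j38)/(275 − j38)
|Γ| = 131/278 = 0.471
VSWR = (1 + |Γ|)/(1 − |Γ|) = 1.47/0.529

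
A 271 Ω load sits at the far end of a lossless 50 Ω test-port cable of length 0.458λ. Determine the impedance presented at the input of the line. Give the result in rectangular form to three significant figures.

βl = 2π × 0.458 = 165°
tan(βl) = tan(165°) = -0.27
Z_in = Z_0·(Z_L + jZ_0·tanβl)/(Z_0 + jZ_L·tanβl)
     = 50·(271 − j13.5)/(50 − j73.2)

Z_in ≈ 92.5 + j122 Ω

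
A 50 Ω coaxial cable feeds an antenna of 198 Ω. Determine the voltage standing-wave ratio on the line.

Γ = (198 − 50)/(198 + 50) = 0.597
VSWR = (1 + 0.597)/(1 − 0.597)

VSWR ≈ 3.96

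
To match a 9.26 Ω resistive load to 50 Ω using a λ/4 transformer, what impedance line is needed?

Z_qwt = √(Z_0·R_L) = √(50 × 9.26) = √463

Z_qwt ≈ 21.5 Ω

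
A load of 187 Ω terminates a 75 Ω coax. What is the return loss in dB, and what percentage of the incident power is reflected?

RL ≈ 7.38 dB; 18.3% of incident power reflected

Γ = (187 − 75)/(187 + 75) = 0.427
RL = −20·log₁₀(0.427) = 7.38 dB
P_refl/P_inc = |Γ|² = 0.183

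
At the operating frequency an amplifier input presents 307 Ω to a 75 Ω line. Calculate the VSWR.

VSWR ≈ 4.09

For a purely resistive load, VSWR = R_L/Z_0 or Z_0/R_L (whichever > 1) = 307/75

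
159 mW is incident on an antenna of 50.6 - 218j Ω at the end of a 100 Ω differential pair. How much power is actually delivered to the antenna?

|Γ| = |(-49.4 − j218)/(150.6 − j218)| = 0.844
|Γ|² = 0.712
P_refl = |Γ|²·P_inc = 113 mW, P_del = (1 − |Γ|²)·P_inc = 45.8 mW

P_delivered ≈ 45.8 mW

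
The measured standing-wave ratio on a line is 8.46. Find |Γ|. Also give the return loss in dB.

|Γ| ≈ 0.789; return loss ≈ 2.06 dB

|Γ| = (S − 1)/(S + 1) = (8.46 − 1)/(8.46 + 1) = 7.46/9.46
RL = −20·log₁₀|Γ| = −20·log₁₀(0.789)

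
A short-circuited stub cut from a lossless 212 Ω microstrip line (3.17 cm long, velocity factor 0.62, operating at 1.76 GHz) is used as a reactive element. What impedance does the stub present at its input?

λ = v/f = 0.62·c / 1.76 GHz = 0.106 m
βl = 2π·l/λ = 2π × 0.3 = 108°
tan(βl) = -3.08
For a short-circuited stub, Z_in = jZ_0·tan(βl)

Z_in ≈ −j653 Ω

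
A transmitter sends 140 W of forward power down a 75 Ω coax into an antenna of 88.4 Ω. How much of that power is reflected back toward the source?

Γ = (88.4 − 75)/(88.4 + 75) = 0.082
|Γ|² = 0.00673
P_refl = |Γ|²·P_inc = 0.942 W, P_del = (1 − |Γ|²)·P_inc = 139 W

P_reflected ≈ 0.942 W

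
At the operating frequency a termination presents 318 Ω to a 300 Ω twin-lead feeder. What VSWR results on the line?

VSWR ≈ 1.06

For a purely resistive load, VSWR = R_L/Z_0 or Z_0/R_L (whichever > 1) = 318/300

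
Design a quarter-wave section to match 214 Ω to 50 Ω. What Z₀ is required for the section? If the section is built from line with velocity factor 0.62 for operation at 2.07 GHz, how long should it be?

Z_qwt ≈ 103 Ω; length ≈ 2.25 cm

Z_qwt = √(Z_0·R_L) = √(50 × 214) = √10700
λ = 0.62·c/f = 0.0899 m, so l = λ/4 = 0.0225 m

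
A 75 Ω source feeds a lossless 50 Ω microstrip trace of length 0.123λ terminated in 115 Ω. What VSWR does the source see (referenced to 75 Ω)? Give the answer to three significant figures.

βl = 2π × 0.123 = 44.3°
tan(βl) = 0.975
Z_in = Z_0·(Z_L + jZ_0·tanβl)/(Z_0 + jZ_L·tanβl) = 37.2 − j34.7 Ω
Γ_s = (Z_in − Z_s)/(Z_in + Z_s) = (-37.8 − j34.7)/(112 − j34.7), |Γ_s| = 0.437
VSWR = (1 + |Γ_s|)/(1 − |Γ_s|)

VSWR ≈ 2.55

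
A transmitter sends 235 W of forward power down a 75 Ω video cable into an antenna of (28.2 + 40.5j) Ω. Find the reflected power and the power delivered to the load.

|Γ| = |(-46.8 + j40.5)/(103.2 + j40.5)| = 0.558
|Γ|² = 0.312
P_refl = |Γ|²·P_inc = 73.2 W, P_del = (1 − |Γ|²)·P_inc = 162 W

P_reflected ≈ 73.2 W; P_delivered ≈ 162 W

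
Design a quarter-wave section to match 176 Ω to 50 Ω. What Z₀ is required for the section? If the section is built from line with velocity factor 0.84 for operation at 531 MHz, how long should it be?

Z_qwt ≈ 93.8 Ω; length ≈ 11.9 cm

Z_qwt = √(Z_0·R_L) = √(50 × 176) = √8800
λ = 0.84·c/f = 0.475 m, so l = λ/4 = 0.119 m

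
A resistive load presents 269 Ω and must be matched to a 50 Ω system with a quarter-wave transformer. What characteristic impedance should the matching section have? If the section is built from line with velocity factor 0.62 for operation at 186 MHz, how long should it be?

Z_qwt ≈ 116 Ω; length ≈ 25 cm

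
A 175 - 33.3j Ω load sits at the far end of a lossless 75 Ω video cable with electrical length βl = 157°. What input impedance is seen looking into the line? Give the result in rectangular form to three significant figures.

Z_in ≈ 126 + j73.5 Ω

tan(βl) = tan(157°) = -0.424
Z_in = Z_0·(Z_L + jZ_0·tanβl)/(Z_0 + jZ_L·tanβl)
     = 75·(175 − j65.1)/(60.9 − j74.3)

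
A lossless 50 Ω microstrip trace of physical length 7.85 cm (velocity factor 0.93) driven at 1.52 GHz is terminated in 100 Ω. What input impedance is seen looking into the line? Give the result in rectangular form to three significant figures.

Z_in ≈ 63.4 + j37.5 Ω

λ = v/f = 0.93·c / 1.52 GHz = 0.184 m
βl = 2π·l/λ = 2π × 0.428 = 154°
tan(βl) = tan(154°) = -0.489
Z_in = Z_0·(Z_L + jZ_0·tanβl)/(Z_0 + jZ_L·tanβl)
     = 50·(100 − j24.4)/(50 − j48.9)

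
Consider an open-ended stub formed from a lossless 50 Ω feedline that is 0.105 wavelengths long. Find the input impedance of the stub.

Z_in ≈ −j64.5 Ω

βl = 2π × 0.105 = 37.8°
tan(βl) = 0.776
For an open-ended stub, Z_in = −jZ_0·cot(βl) = −jZ_0/tan(βl)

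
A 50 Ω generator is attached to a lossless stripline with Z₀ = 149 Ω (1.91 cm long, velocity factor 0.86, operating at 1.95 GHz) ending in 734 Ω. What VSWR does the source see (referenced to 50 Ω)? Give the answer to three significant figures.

VSWR ≈ 6.85

λ = v/f = 0.86·c / 1.95 GHz = 0.132 m
βl = 2π·l/λ = 2π × 0.144 = 52°
tan(βl) = 1.28
Z_in = Z_0·(Z_L + jZ_0·tanβl)/(Z_0 + jZ_L·tanβl) = 47.6 − j109 Ω
Γ_s = (Z_in − Z_s)/(Z_in + Z_s) = (-2.45 − j109)/(97.6 − j109), |Γ_s| = 0.745
VSWR = (1 + |Γ_s|)/(1 − |Γ_s|)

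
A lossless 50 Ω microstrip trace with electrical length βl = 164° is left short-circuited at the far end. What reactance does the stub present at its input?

X_in ≈ -14.3 Ω (capacitive)

tan(βl) = -0.287
For a short-circuited stub, Z_in = jZ_0·tan(βl)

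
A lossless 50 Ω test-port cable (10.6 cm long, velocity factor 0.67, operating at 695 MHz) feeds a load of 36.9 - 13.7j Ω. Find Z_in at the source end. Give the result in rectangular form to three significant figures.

Z_in ≈ 71.3 − j15.5 Ω

λ = v/f = 0.67·c / 695 MHz = 0.289 m
βl = 2π·l/λ = 2π × 0.367 = 132°
tan(βl) = tan(132°) = -1.11
Z_in = Z_0·(Z_L + jZ_0·tanβl)/(Z_0 + jZ_L·tanβl)
     = 50·(36.9 − j69.3)/(34.8 − j41.1)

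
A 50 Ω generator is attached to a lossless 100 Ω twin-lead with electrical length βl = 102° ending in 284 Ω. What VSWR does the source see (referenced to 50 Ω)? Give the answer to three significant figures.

VSWR ≈ 1.7

tan(βl) = -4.7
Z_in = Z_0·(Z_L + jZ_0·tanβl)/(Z_0 + jZ_L·tanβl) = 36.6 + j18.5 Ω
Γ_s = (Z_in − Z_s)/(Z_in + Z_s) = (-13.4 + j18.5)/(86.6 + j18.5), |Γ_s| = 0.258
VSWR = (1 + |Γ_s|)/(1 − |Γ_s|)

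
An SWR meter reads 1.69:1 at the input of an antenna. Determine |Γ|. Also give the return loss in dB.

|Γ| ≈ 0.257; return loss ≈ 11.8 dB

|Γ| = (S − 1)/(S + 1) = (1.69 − 1)/(1.69 + 1) = 0.69/2.69
RL = −20·log₁₀|Γ| = −20·log₁₀(0.257)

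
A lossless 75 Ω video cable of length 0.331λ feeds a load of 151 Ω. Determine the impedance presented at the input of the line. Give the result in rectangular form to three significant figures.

βl = 2π × 0.331 = 119°
tan(βl) = tan(119°) = -1.79
Z_in = Z_0·(Z_L + jZ_0·tanβl)/(Z_0 + jZ_L·tanβl)
     = 75·(151 − j134)/(75 − j271)

Z_in ≈ 45.4 + j29.3 Ω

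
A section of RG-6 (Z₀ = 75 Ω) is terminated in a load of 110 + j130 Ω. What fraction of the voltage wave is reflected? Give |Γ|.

|Γ| ≈ 0.595

Γ = (Z_L − Z_0)/(Z_L + Z_0) = (35 + j130)/(185 + j130)
|Γ| = 135/226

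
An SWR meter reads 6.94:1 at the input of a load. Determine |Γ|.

|Γ| = (S − 1)/(S + 1) = (6.94 − 1)/(6.94 + 1) = 5.94/7.94

|Γ| ≈ 0.748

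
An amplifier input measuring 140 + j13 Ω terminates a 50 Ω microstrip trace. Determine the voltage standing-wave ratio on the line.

VSWR ≈ 2.83

Γ = (Z_L − Z_0)/(Z_L + Z_0) = (90 + j13)/(190 + j13)
|Γ| = 90.9/190 = 0.477
VSWR = (1 + |Γ|)/(1 − |Γ|) = 1.48/0.523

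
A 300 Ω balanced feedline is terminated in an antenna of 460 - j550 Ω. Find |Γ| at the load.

|Γ| ≈ 0.611

Γ = (Z_L − Z_0)/(Z_L + Z_0) = (160 − j550)/(760 − j550)
|Γ| = 573/938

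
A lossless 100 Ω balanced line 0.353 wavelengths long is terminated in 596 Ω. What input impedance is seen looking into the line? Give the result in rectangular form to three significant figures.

Z_in ≈ 25.9 + j72.3 Ω

βl = 2π × 0.353 = 127°
tan(βl) = tan(127°) = -1.32
Z_in = Z_0·(Z_L + jZ_0·tanβl)/(Z_0 + jZ_L·tanβl)
     = 100·(596 − j132)/(100 − j789)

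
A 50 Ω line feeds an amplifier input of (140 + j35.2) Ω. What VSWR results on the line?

VSWR ≈ 3

Γ = (Z_L − Z_0)/(Z_L + Z_0) = (90 + j35.2)/(190 + j35.2)
|Γ| = 96.6/193 = 0.5
VSWR = (1 + |Γ|)/(1 − |Γ|) = 1.5/0.5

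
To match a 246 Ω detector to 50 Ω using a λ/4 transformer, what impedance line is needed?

Z_qwt = √(Z_0·R_L) = √(50 × 246) = √12300

Z_qwt ≈ 111 Ω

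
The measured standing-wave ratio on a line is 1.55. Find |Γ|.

|Γ| = (S − 1)/(S + 1) = (1.55 − 1)/(1.55 + 1) = 0.55/2.55

|Γ| ≈ 0.216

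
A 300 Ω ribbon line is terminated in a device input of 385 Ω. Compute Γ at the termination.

Γ = 0.124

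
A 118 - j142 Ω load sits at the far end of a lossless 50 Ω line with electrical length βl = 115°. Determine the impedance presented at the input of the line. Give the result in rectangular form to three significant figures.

Z_in ≈ 12.8 + j36.2 Ω

tan(βl) = tan(115°) = -2.14
Z_in = Z_0·(Z_L + jZ_0·tanβl)/(Z_0 + jZ_L·tanβl)
     = 50·(118 − j249)/(-255 − j253)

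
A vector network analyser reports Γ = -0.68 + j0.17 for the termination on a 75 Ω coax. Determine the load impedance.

Z_L = Z_0·(1 + Γ)/(1 − Γ) = 75·(0.32 + j0.17)/(1.68 − j0.17)

Z_L ≈ 13.4 + j8.94 Ω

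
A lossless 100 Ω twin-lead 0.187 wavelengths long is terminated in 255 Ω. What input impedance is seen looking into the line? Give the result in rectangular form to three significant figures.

Z_in ≈ 44.9 − j34.4 Ω

βl = 2π × 0.187 = 67.3°
tan(βl) = tan(67.3°) = 2.39
Z_in = Z_0·(Z_L + jZ_0·tanβl)/(Z_0 + jZ_L·tanβl)
     = 100·(255 + j239)/(100 + j610)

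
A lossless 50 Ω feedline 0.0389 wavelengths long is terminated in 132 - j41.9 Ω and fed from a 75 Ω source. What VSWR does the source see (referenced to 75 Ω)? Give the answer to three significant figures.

VSWR ≈ 2.32

βl = 2π × 0.0389 = 14°
tan(βl) = 0.249
Z_in = Z_0·(Z_L + jZ_0·tanβl)/(Z_0 + jZ_L·tanβl) = 74 − j64.6 Ω
Γ_s = (Z_in − Z_s)/(Z_in + Z_s) = (-1.02 − j64.6)/(149 − j64.6), |Γ_s| = 0.398
VSWR = (1 + |Γ_s|)/(1 − |Γ_s|)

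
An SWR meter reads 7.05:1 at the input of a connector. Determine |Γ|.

|Γ| ≈ 0.752

|Γ| = (S − 1)/(S + 1) = (7.05 − 1)/(7.05 + 1) = 6.05/8.05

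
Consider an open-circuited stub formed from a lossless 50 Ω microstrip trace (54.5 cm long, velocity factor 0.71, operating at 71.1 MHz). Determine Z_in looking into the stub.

Z_in ≈ −j22.8 Ω

λ = v/f = 0.71·c / 71.1 MHz = 3 m
βl = 2π·l/λ = 2π × 0.182 = 65.5°
tan(βl) = 2.19
For an open-circuited stub, Z_in = −jZ_0·cot(βl) = −jZ_0/tan(βl)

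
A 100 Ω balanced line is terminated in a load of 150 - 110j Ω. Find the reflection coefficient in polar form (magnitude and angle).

Γ = (Z_L − Z_0)/(Z_L + Z_0) = (50 − j110)/(250 − j110)
|Γ| = 121/273 = 0.442

Γ ≈ 0.442 ∠ -41.8°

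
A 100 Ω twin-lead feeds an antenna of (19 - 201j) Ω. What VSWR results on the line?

Γ = (Z_L − Z_0)/(Z_L + Z_0) = (-81 − j201)/(119 − j201)
|Γ| = 217/234 = 0.928
VSWR = (1 + |Γ|)/(1 − |Γ|) = 1.93/0.0723

VSWR ≈ 26.7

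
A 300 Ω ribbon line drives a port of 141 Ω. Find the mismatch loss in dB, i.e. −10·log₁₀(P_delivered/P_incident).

mismatch loss ≈ 0.605 dB

Γ = (141 − 300)/(141 + 300) = -0.361
|Γ|² = 0.13, so P_del/P_inc = 1 − |Γ|² = 0.87
ML = −10·log₁₀(1 − |Γ|²)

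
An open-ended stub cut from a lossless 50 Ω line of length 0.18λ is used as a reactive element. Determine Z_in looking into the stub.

βl = 2π × 0.18 = 64.8°
tan(βl) = 2.13
For an open-ended stub, Z_in = −jZ_0·cot(βl) = −jZ_0/tan(βl)

Z_in ≈ −j23.5 Ω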